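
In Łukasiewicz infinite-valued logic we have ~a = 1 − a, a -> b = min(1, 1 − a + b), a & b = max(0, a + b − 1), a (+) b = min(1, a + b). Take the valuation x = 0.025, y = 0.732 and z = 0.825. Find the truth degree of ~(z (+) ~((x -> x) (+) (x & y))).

x -> x = min(1, 1 − 0.025 + 0.025) = min(1, 1.000) = 1.000
x & y = max(0, 0.025 + 0.732 − 1) = max(0, -0.243) = 0.000
(x -> x) (+) (x & y) = min(1, 1.000 + 0.000) = min(1, 1.000) = 1.000
~((x -> x) (+) (x & y)) = 1 − 1.000 = 0.000
z (+) ~((x -> x) (+) (x & y)) = min(1, 0.825 + 0.000) = min(1, 0.825) = 0.825
~(z (+) ~((x -> x) (+) (x & y))) = 1 − 0.825 = 0.175

0.175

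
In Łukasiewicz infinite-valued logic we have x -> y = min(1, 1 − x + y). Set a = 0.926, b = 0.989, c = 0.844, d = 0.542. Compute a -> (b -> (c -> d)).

0.783

c -> d = min(1, 1 − 0.844 + 0.542) = min(1, 0.698) = 0.698
b -> (c -> d) = min(1, 1 − 0.989 + 0.698) = min(1, 0.709) = 0.709
a -> (b -> (c -> d)) = min(1, 1 − 0.926 + 0.709) = min(1, 0.783) = 0.783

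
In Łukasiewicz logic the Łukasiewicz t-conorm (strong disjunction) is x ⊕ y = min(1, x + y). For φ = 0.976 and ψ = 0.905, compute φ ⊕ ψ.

1.000

φ ⊕ ψ = min(1, 0.976 + 0.905) = min(1, 1.881) = 1.000
For comparison, the Gödel t-conorm max(x, y) would give 0.976.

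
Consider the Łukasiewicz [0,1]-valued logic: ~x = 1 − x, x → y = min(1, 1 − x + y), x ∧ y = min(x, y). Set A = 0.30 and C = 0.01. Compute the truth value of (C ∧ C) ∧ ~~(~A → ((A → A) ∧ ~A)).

C ∧ C = min(0.01, 0.01) = 0.01
~A = 1 − 0.30 = 0.70
A → A = min(1, 1 − 0.30 + 0.30) = min(1, 1.00) = 1.00
(A → A) ∧ ~A = min(1.00, 0.70) = 0.70
~A → ((A → A) ∧ ~A) = min(1, 1 − 0.70 + 0.70) = min(1, 1.00) = 1.00
~(~A → ((A → A) ∧ ~A)) = 1 − 1.00 = 0.00
~~(~A → ((A → A) ∧ ~A)) = 1 − 0.00 = 1.00
(C ∧ C) ∧ ~~(~A → ((A → A) ∧ ~A)) = min(0.01, 1.00) = 0.01

0.01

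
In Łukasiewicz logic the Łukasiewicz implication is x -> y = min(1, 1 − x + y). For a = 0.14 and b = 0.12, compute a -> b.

0.98

a -> b = min(1, 1 − 0.14 + 0.12) = min(1, 0.98) = 0.98
For comparison, the Gödel implication (1 if x ≤ y else y) would give 0.12.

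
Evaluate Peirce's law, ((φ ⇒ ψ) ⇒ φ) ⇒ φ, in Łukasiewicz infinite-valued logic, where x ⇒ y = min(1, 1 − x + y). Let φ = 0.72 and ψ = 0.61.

0.89

φ ⇒ ψ = min(1, 1 − 0.72 + 0.61) = min(1, 0.89) = 0.89
(φ ⇒ ψ) ⇒ φ = min(1, 1 − 0.89 + 0.72) = min(1, 0.83) = 0.83
((φ ⇒ ψ) ⇒ φ) ⇒ φ = min(1, 1 − 0.83 + 0.72) = min(1, 0.89) = 0.89
(The value 0.89 < 1 shows this instance is not satisfied; not a Ł∞-tautology in general.)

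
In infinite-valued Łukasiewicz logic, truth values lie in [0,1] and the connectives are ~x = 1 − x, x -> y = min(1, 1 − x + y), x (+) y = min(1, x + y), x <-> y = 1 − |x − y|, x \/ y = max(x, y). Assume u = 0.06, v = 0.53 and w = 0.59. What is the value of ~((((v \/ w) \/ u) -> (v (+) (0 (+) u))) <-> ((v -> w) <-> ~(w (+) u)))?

v \/ w = max(0.53, 0.59) = 0.59
(v \/ w) \/ u = max(0.59, 0.06) = 0.59
0 (+) u = min(1, 0.00 + 0.06) = min(1, 0.06) = 0.06
v (+) (0 (+) u) = min(1, 0.53 + 0.06) = min(1, 0.59) = 0.59
((v \/ w) \/ u) -> (v (+) (0 (+) u)) = min(1, 1 − 0.59 + 0.59) = min(1, 1.00) = 1.00
v -> w = min(1, 1 − 0.53 + 0.59) = min(1, 1.06) = 1.00
w (+) u = min(1, 0.59 + 0.06) = min(1, 0.65) = 0.65
~(w (+) u) = 1 − 0.65 = 0.35
(v -> w) <-> ~(w (+) u) = 1 − |1.00 − 0.35| = 1 − 0.65 = 0.35
(((v \/ w) \/ u) -> (v (+) (0 (+) u))) <-> ((v -> w) <-> ~(w (+) u)) = 1 − |1.00 − 0.35| = 1 − 0.65 = 0.35
~((((v \/ w) \/ u) -> (v (+) (0 (+) u))) <-> ((v -> w) <-> ~(w (+) u))) = 1 − 0.35 = 0.65

0.65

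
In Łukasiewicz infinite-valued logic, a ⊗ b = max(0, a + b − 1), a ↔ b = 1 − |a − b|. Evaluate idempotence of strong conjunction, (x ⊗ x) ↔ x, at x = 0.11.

x ⊗ x = max(0, 0.11 + 0.11 − 1) = max(0, -0.78) = 0.00
(x ⊗ x) ↔ x = 1 − |0.00 − 0.11| = 1 − 0.11 = 0.89
(The value 0.89 < 1 shows this instance is not satisfied; fails in Ł∞ since a ⊗ a = max(0, 2a−1) ≠ a in general.)

0.89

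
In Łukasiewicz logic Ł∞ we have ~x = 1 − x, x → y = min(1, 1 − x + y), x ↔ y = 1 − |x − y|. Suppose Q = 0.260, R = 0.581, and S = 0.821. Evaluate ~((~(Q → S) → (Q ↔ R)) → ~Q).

0.260

Q → S = min(1, 1 − 0.260 + 0.821) = min(1, 1.561) = 1.000
~(Q → S) = 1 − 1.000 = 0.000
Q ↔ R = 1 − |0.260 − 0.581| = 1 − 0.321 = 0.679
~(Q → S) → (Q ↔ R) = min(1, 1 − 0.000 + 0.679) = min(1, 1.679) = 1.000
~Q = 1 − 0.260 = 0.740
(~(Q → S) → (Q ↔ R)) → ~Q = min(1, 1 − 1.000 + 0.740) = min(1, 0.740) = 0.740
~((~(Q → S) → (Q ↔ R)) → ~Q) = 1 − 0.740 = 0.260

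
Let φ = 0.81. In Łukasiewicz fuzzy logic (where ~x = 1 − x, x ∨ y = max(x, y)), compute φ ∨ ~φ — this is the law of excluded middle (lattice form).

0.81

~φ = 1 − 0.81 = 0.19
φ ∨ ~φ = max(0.81, 0.19) = 0.81
(The value 0.81 < 1 shows this instance is not satisfied; not a Ł∞-tautology — its value is max(a, 1−a).)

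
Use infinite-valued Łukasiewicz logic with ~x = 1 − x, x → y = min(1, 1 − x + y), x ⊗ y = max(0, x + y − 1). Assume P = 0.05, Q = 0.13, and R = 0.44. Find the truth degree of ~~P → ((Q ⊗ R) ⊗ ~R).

0.95

~P = 1 − 0.05 = 0.95
~~P = 1 − 0.95 = 0.05
Q ⊗ R = max(0, 0.13 + 0.44 − 1) = max(0, -0.43) = 0.00
~R = 1 − 0.44 = 0.56
(Q ⊗ R) ⊗ ~R = max(0, 0.00 + 0.56 − 1) = max(0, -0.44) = 0.00
~~P → ((Q ⊗ R) ⊗ ~R) = min(1, 1 − 0.05 + 0.00) = min(1, 0.95) = 0.95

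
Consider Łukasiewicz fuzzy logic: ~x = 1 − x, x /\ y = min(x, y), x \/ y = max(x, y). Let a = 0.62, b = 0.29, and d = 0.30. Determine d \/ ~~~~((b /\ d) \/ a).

b /\ d = min(0.29, 0.30) = 0.29
(b /\ d) \/ a = max(0.29, 0.62) = 0.62
~((b /\ d) \/ a) = 1 − 0.62 = 0.38
~~((b /\ d) \/ a) = 1 − 0.38 = 0.62
~~~((b /\ d) \/ a) = 1 − 0.62 = 0.38
~~~~((b /\ d) \/ a) = 1 − 0.38 = 0.62
d \/ ~~~~((b /\ d) \/ a) = max(0.30, 0.62) = 0.62

0.62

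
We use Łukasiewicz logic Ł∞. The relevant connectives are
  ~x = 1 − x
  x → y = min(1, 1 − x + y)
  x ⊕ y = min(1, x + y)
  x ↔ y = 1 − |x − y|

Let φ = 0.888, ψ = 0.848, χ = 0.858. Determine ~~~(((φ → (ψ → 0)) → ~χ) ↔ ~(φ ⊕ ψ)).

ψ → 0 = min(1, 1 − 0.848 + 0.000) = min(1, 0.152) = 0.152
φ → (ψ → 0) = min(1, 1 − 0.888 + 0.152) = min(1, 0.264) = 0.264
~χ = 1 − 0.858 = 0.142
(φ → (ψ → 0)) → ~χ = min(1, 1 − 0.264 + 0.142) = min(1, 0.878) = 0.878
φ ⊕ ψ = min(1, 0.888 + 0.848) = min(1, 1.736) = 1.000
~(φ ⊕ ψ) = 1 − 1.000 = 0.000
((φ → (ψ → 0)) → ~χ) ↔ ~(φ ⊕ ψ) = 1 − |0.878 − 0.000| = 1 − 0.878 = 0.122
~(((φ → (ψ → 0)) → ~χ) ↔ ~(φ ⊕ ψ)) = 1 − 0.122 = 0.878
~~(((φ → (ψ → 0)) → ~χ) ↔ ~(φ ⊕ ψ)) = 1 − 0.878 = 0.122
~~~(((φ → (ψ → 0)) → ~χ) ↔ ~(φ ⊕ ψ)) = 1 − 0.122 = 0.878

0.878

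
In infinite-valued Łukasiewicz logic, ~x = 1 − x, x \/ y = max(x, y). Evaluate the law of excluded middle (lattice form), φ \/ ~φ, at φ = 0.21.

0.79

~φ = 1 − 0.21 = 0.79
φ \/ ~φ = max(0.21, 0.79) = 0.79
(The value 0.79 < 1 shows this instance is not satisfied; not a Ł∞-tautology — its value is max(a, 1−a).)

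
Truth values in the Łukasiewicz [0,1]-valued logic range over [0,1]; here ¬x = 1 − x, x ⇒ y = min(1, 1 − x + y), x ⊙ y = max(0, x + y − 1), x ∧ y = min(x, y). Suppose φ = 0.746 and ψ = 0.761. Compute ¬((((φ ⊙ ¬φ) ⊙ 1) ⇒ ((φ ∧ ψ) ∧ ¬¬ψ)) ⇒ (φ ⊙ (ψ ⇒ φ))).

¬φ = 1 − 0.746 = 0.254
φ ⊙ ¬φ = max(0, 0.746 + 0.254 − 1) = max(0, 0.000) = 0.000
(φ ⊙ ¬φ) ⊙ 1 = max(0, 0.000 + 1.000 − 1) = max(0, 0.000) = 0.000
φ ∧ ψ = min(0.746, 0.761) = 0.746
¬ψ = 1 − 0.761 = 0.239
¬¬ψ = 1 − 0.239 = 0.761
(φ ∧ ψ) ∧ ¬¬ψ = min(0.746, 0.761) = 0.746
((φ ⊙ ¬φ) ⊙ 1) ⇒ ((φ ∧ ψ) ∧ ¬¬ψ) = min(1, 1 − 0.000 + 0.746) = min(1, 1.746) = 1.000
ψ ⇒ φ = min(1, 1 − 0.761 + 0.746) = min(1, 0.985) = 0.985
φ ⊙ (ψ ⇒ φ) = max(0, 0.746 + 0.985 − 1) = max(0, 0.731) = 0.731
(((φ ⊙ ¬φ) ⊙ 1) ⇒ ((φ ∧ ψ) ∧ ¬¬ψ)) ⇒ (φ ⊙ (ψ ⇒ φ)) = min(1, 1 − 1.000 + 0.731) = min(1, 0.731) = 0.731
¬((((φ ⊙ ¬φ) ⊙ 1) ⇒ ((φ ∧ ψ) ∧ ¬¬ψ)) ⇒ (φ ⊙ (ψ ⇒ φ))) = 1 − 0.731 = 0.269

0.269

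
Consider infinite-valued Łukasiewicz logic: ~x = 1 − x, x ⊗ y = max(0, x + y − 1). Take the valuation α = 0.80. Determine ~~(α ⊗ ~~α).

~α = 1 − 0.80 = 0.20
~~α = 1 − 0.20 = 0.80
α ⊗ ~~α = max(0, 0.80 + 0.80 − 1) = max(0, 0.60) = 0.60
~(α ⊗ ~~α) = 1 − 0.60 = 0.40
~~(α ⊗ ~~α) = 1 − 0.40 = 0.60

0.60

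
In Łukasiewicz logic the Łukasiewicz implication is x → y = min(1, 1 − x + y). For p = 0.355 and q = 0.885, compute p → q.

p → q = min(1, 1 − 0.355 + 0.885) = min(1, 1.530) = 1.000
For comparison, the Gödel implication (1 if x ≤ y else y) would give 1.000.

1.000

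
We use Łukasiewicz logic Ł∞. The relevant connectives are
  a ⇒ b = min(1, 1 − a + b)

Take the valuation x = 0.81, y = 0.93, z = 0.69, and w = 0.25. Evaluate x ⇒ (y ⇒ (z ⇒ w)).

0.82

z ⇒ w = min(1, 1 − 0.69 + 0.25) = min(1, 0.56) = 0.56
y ⇒ (z ⇒ w) = min(1, 1 − 0.93 + 0.56) = min(1, 0.63) = 0.63
x ⇒ (y ⇒ (z ⇒ w)) = min(1, 1 − 0.81 + 0.63) = min(1, 0.82) = 0.82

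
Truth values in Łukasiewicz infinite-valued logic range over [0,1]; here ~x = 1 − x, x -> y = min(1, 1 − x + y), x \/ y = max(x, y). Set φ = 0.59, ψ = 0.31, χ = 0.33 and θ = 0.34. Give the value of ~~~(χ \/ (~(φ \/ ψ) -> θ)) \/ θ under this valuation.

φ \/ ψ = max(0.59, 0.31) = 0.59
~(φ \/ ψ) = 1 − 0.59 = 0.41
~(φ \/ ψ) -> θ = min(1, 1 − 0.41 + 0.34) = min(1, 0.93) = 0.93
χ \/ (~(φ \/ ψ) -> θ) = max(0.33, 0.93) = 0.93
~(χ \/ (~(φ \/ ψ) -> θ)) = 1 − 0.93 = 0.07
~~(χ \/ (~(φ \/ ψ) -> θ)) = 1 − 0.07 = 0.93
~~~(χ \/ (~(φ \/ ψ) -> θ)) = 1 − 0.93 = 0.07
~~~(χ \/ (~(φ \/ ψ) -> θ)) \/ θ = max(0.07, 0.34) = 0.34

0.34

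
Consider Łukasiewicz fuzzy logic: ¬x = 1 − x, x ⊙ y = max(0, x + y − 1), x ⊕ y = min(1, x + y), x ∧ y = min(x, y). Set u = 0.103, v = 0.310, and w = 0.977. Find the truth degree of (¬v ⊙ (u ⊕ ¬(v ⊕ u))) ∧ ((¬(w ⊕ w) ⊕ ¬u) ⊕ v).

¬v = 1 − 0.310 = 0.690
v ⊕ u = min(1, 0.310 + 0.103) = min(1, 0.413) = 0.413
¬(v ⊕ u) = 1 − 0.413 = 0.587
u ⊕ ¬(v ⊕ u) = min(1, 0.103 + 0.587) = min(1, 0.690) = 0.690
¬v ⊙ (u ⊕ ¬(v ⊕ u)) = max(0, 0.690 + 0.690 − 1) = max(0, 0.380) = 0.380
w ⊕ w = min(1, 0.977 + 0.977) = min(1, 1.954) = 1.000
¬(w ⊕ w) = 1 − 1.000 = 0.000
¬u = 1 − 0.103 = 0.897
¬(w ⊕ w) ⊕ ¬u = min(1, 0.000 + 0.897) = min(1, 0.897) = 0.897
(¬(w ⊕ w) ⊕ ¬u) ⊕ v = min(1, 0.897 + 0.310) = min(1, 1.207) = 1.000
(¬v ⊙ (u ⊕ ¬(v ⊕ u))) ∧ ((¬(w ⊕ w) ⊕ ¬u) ⊕ v) = min(0.380, 1.000) = 0.380

0.380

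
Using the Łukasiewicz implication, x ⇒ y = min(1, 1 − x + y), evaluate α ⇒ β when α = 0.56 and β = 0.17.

α ⇒ β = min(1, 1 − 0.56 + 0.17) = min(1, 0.61) = 0.61
For comparison, the Gödel implication (1 if x ≤ y else y) would give 0.17.

0.61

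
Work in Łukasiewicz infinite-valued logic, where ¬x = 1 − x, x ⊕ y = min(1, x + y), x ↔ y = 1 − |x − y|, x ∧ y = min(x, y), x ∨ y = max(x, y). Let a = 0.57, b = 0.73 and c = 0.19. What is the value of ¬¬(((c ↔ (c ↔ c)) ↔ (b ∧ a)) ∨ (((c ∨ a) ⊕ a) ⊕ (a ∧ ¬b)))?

c ↔ c = 1 − |0.19 − 0.19| = 1 − 0.00 = 1.00
c ↔ (c ↔ c) = 1 − |0.19 − 1.00| = 1 − 0.81 = 0.19
b ∧ a = min(0.73, 0.57) = 0.57
(c ↔ (c ↔ c)) ↔ (b ∧ a) = 1 − |0.19 − 0.57| = 1 − 0.38 = 0.62
c ∨ a = max(0.19, 0.57) = 0.57
(c ∨ a) ⊕ a = min(1, 0.57 + 0.57) = min(1, 1.14) = 1.00
¬b = 1 − 0.73 = 0.27
a ∧ ¬b = min(0.57, 0.27) = 0.27
((c ∨ a) ⊕ a) ⊕ (a ∧ ¬b) = min(1, 1.00 + 0.27) = min(1, 1.27) = 1.00
((c ↔ (c ↔ c)) ↔ (b ∧ a)) ∨ (((c ∨ a) ⊕ a) ⊕ (a ∧ ¬b)) = max(0.62, 1.00) = 1.00
¬(((c ↔ (c ↔ c)) ↔ (b ∧ a)) ∨ (((c ∨ a) ⊕ a) ⊕ (a ∧ ¬b))) = 1 − 1.00 = 0.00
¬¬(((c ↔ (c ↔ c)) ↔ (b ∧ a)) ∨ (((c ∨ a) ⊕ a) ⊕ (a ∧ ¬b))) = 1 − 0.00 = 1.00

1.00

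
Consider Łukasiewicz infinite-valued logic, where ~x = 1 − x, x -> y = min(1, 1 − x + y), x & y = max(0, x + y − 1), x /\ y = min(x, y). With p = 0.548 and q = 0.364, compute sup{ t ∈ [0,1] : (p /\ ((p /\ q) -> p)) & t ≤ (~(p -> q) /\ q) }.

0.636

p /\ q = min(0.548, 0.364) = 0.364
(p /\ q) -> p = min(1, 1 − 0.364 + 0.548) = min(1, 1.184) = 1.000
p /\ ((p /\ q) -> p) = min(0.548, 1.000) = 0.548
So the left factor is p /\ ((p /\ q) -> p) = 0.548.
p -> q = min(1, 1 − 0.548 + 0.364) = min(1, 0.816) = 0.816
~(p -> q) = 1 − 0.816 = 0.184
~(p -> q) /\ q = min(0.184, 0.364) = 0.184
So the right-hand bound is ~(p -> q) /\ q = 0.184.
The residuum of the Łukasiewicz t-norm gives the supremum: min(1, 1 − 0.548 + 0.184).
1 − 0.548 + 0.184 = 0.636, so t = min(1, 0.636) = 0.636.
Check: 0.548 & 0.636 = max(0, 0.184) = 0.184 ≤ 0.184.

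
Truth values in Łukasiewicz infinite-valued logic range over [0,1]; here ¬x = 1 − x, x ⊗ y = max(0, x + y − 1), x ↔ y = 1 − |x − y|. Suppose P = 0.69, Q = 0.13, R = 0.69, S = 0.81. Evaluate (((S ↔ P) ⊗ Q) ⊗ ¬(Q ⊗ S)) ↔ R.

S ↔ P = 1 − |0.81 − 0.69| = 1 − 0.12 = 0.88
(S ↔ P) ⊗ Q = max(0, 0.88 + 0.13 − 1) = max(0, 0.01) = 0.01
Q ⊗ S = max(0, 0.13 + 0.81 − 1) = max(0, -0.06) = 0.00
¬(Q ⊗ S) = 1 − 0.00 = 1.00
((S ↔ P) ⊗ Q) ⊗ ¬(Q ⊗ S) = max(0, 0.01 + 1.00 − 1) = max(0, 0.01) = 0.01
(((S ↔ P) ⊗ Q) ⊗ ¬(Q ⊗ S)) ↔ R = 1 − |0.01 − 0.69| = 1 − 0.68 = 0.32

0.32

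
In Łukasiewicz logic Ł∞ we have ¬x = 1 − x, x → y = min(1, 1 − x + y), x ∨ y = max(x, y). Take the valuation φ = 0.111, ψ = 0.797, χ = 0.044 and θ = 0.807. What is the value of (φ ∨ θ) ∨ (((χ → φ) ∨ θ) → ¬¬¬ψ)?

0.807

φ ∨ θ = max(0.111, 0.807) = 0.807
χ → φ = min(1, 1 − 0.044 + 0.111) = min(1, 1.067) = 1.000
(χ → φ) ∨ θ = max(1.000, 0.807) = 1.000
¬ψ = 1 − 0.797 = 0.203
¬¬ψ = 1 − 0.203 = 0.797
¬¬¬ψ = 1 − 0.797 = 0.203
((χ → φ) ∨ θ) → ¬¬¬ψ = min(1, 1 − 1.000 + 0.203) = min(1, 0.203) = 0.203
(φ ∨ θ) ∨ (((χ → φ) ∨ θ) → ¬¬¬ψ) = max(0.807, 0.203) = 0.807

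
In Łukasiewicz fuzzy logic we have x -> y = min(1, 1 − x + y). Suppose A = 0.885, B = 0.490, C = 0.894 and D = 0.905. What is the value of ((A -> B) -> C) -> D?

0.905

A -> B = min(1, 1 − 0.885 + 0.490) = min(1, 0.605) = 0.605
(A -> B) -> C = min(1, 1 − 0.605 + 0.894) = min(1, 1.289) = 1.000
((A -> B) -> C) -> D = min(1, 1 − 1.000 + 0.905) = min(1, 0.905) = 0.905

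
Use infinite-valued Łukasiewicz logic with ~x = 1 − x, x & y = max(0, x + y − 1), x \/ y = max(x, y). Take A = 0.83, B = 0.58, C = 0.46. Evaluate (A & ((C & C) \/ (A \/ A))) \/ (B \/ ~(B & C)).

C & C = max(0, 0.46 + 0.46 − 1) = max(0, -0.08) = 0.00
A \/ A = max(0.83, 0.83) = 0.83
(C & C) \/ (A \/ A) = max(0.00, 0.83) = 0.83
A & ((C & C) \/ (A \/ A)) = max(0, 0.83 + 0.83 − 1) = max(0, 0.66) = 0.66
B & C = max(0, 0.58 + 0.46 − 1) = max(0, 0.04) = 0.04
~(B & C) = 1 − 0.04 = 0.96
B \/ ~(B & C) = max(0.58, 0.96) = 0.96
(A & ((C & C) \/ (A \/ A))) \/ (B \/ ~(B & C)) = max(0.66, 0.96) = 0.96

0.96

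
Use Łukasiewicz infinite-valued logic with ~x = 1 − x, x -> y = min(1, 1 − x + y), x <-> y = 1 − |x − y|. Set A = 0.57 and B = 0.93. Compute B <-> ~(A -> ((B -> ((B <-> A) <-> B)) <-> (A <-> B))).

0.07

B <-> A = 1 − |0.93 − 0.57| = 1 − 0.36 = 0.64
(B <-> A) <-> B = 1 − |0.64 − 0.93| = 1 − 0.29 = 0.71
B -> ((B <-> A) <-> B) = min(1, 1 − 0.93 + 0.71) = min(1, 0.78) = 0.78
A <-> B = 1 − |0.57 − 0.93| = 1 − 0.36 = 0.64
(B -> ((B <-> A) <-> B)) <-> (A <-> B) = 1 − |0.78 − 0.64| = 1 − 0.14 = 0.86
A -> ((B -> ((B <-> A) <-> B)) <-> (A <-> B)) = min(1, 1 − 0.57 + 0.86) = min(1, 1.29) = 1.00
~(A -> ((B -> ((B <-> A) <-> B)) <-> (A <-> B))) = 1 − 1.00 = 0.00
B <-> ~(A -> ((B -> ((B <-> A) <-> B)) <-> (A <-> B))) = 1 − |0.93 − 0.00| = 1 − 0.93 = 0.07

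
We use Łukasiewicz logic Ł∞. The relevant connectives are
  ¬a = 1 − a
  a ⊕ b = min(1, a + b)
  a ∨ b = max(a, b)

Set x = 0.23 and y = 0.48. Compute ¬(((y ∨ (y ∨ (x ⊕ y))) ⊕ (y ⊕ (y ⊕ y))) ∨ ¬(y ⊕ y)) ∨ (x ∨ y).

0.48

x ⊕ y = min(1, 0.23 + 0.48) = min(1, 0.71) = 0.71
y ∨ (x ⊕ y) = max(0.48, 0.71) = 0.71
y ∨ (y ∨ (x ⊕ y)) = max(0.48, 0.71) = 0.71
y ⊕ y = min(1, 0.48 + 0.48) = min(1, 0.96) = 0.96
y ⊕ (y ⊕ y) = min(1, 0.48 + 0.96) = min(1, 1.44) = 1.00
(y ∨ (y ∨ (x ⊕ y))) ⊕ (y ⊕ (y ⊕ y)) = min(1, 0.71 + 1.00) = min(1, 1.71) = 1.00
¬(y ⊕ y) = 1 − 0.96 = 0.04
((y ∨ (y ∨ (x ⊕ y))) ⊕ (y ⊕ (y ⊕ y))) ∨ ¬(y ⊕ y) = max(1.00, 0.04) = 1.00
¬(((y ∨ (y ∨ (x ⊕ y))) ⊕ (y ⊕ (y ⊕ y))) ∨ ¬(y ⊕ y)) = 1 − 1.00 = 0.00
x ∨ y = max(0.23, 0.48) = 0.48
¬(((y ∨ (y ∨ (x ⊕ y))) ⊕ (y ⊕ (y ⊕ y))) ∨ ¬(y ⊕ y)) ∨ (x ∨ y) = max(0.00, 0.48) = 0.48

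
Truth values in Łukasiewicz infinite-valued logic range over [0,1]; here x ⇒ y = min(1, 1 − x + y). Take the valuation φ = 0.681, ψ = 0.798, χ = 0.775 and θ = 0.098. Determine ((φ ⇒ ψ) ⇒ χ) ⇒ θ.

φ ⇒ ψ = min(1, 1 − 0.681 + 0.798) = min(1, 1.117) = 1.000
(φ ⇒ ψ) ⇒ χ = min(1, 1 − 1.000 + 0.775) = min(1, 0.775) = 0.775
((φ ⇒ ψ) ⇒ χ) ⇒ θ = min(1, 1 − 0.775 + 0.098) = min(1, 0.323) = 0.323

0.323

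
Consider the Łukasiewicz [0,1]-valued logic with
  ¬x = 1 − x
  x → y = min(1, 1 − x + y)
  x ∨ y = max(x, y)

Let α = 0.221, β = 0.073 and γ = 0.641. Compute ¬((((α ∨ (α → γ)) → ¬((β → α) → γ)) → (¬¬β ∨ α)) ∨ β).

0.138

α → γ = min(1, 1 − 0.221 + 0.641) = min(1, 1.420) = 1.000
α ∨ (α → γ) = max(0.221, 1.000) = 1.000
β → α = min(1, 1 − 0.073 + 0.221) = min(1, 1.148) = 1.000
(β → α) → γ = min(1, 1 − 1.000 + 0.641) = min(1, 0.641) = 0.641
¬((β → α) → γ) = 1 − 0.641 = 0.359
(α ∨ (α → γ)) → ¬((β → α) → γ) = min(1, 1 − 1.000 + 0.359) = min(1, 0.359) = 0.359
¬β = 1 − 0.073 = 0.927
¬¬β = 1 − 0.927 = 0.073
¬¬β ∨ α = max(0.073, 0.221) = 0.221
((α ∨ (α → γ)) → ¬((β → α) → γ)) → (¬¬β ∨ α) = min(1, 1 − 0.359 + 0.221) = min(1, 0.862) = 0.862
(((α ∨ (α → γ)) → ¬((β → α) → γ)) → (¬¬β ∨ α)) ∨ β = max(0.862, 0.073) = 0.862
¬((((α ∨ (α → γ)) → ¬((β → α) → γ)) → (¬¬β ∨ α)) ∨ β) = 1 − 0.862 = 0.138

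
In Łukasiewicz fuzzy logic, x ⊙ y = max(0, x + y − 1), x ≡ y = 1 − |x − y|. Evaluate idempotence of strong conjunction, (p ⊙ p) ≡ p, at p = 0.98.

p ⊙ p = max(0, 0.98 + 0.98 − 1) = max(0, 0.96) = 0.96
(p ⊙ p) ≡ p = 1 − |0.96 − 0.98| = 1 − 0.02 = 0.98
(The value 0.98 < 1 shows this instance is not satisfied; fails in Ł∞ since a ⊗ a = max(0, 2a−1) ≠ a in general.)

0.98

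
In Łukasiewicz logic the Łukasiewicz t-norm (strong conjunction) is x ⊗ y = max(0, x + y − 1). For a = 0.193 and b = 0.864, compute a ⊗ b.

a ⊗ b = max(0, 0.193 + 0.864 − 1) = max(0, 0.057) = 0.057
For comparison, the Gödel (minimum) t-norm min(x, y) would give 0.193.

0.057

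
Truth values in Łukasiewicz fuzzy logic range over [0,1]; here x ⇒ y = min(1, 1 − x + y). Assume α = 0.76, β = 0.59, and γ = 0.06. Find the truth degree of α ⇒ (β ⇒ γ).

0.71

β ⇒ γ = min(1, 1 − 0.59 + 0.06) = min(1, 0.47) = 0.47
α ⇒ (β ⇒ γ) = min(1, 1 − 0.76 + 0.47) = min(1, 0.71) = 0.71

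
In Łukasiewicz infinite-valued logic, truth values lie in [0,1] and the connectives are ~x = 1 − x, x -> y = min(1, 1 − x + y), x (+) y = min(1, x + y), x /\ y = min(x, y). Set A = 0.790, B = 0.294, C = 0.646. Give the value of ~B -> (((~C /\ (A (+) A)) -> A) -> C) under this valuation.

~B = 1 − 0.294 = 0.706
~C = 1 − 0.646 = 0.354
A (+) A = min(1, 0.790 + 0.790) = min(1, 1.580) = 1.000
~C /\ (A (+) A) = min(0.354, 1.000) = 0.354
(~C /\ (A (+) A)) -> A = min(1, 1 − 0.354 + 0.790) = min(1, 1.436) = 1.000
((~C /\ (A (+) A)) -> A) -> C = min(1, 1 − 1.000 + 0.646) = min(1, 0.646) = 0.646
~B -> (((~C /\ (A (+) A)) -> A) -> C) = min(1, 1 − 0.706 + 0.646) = min(1, 0.940) = 0.940

0.940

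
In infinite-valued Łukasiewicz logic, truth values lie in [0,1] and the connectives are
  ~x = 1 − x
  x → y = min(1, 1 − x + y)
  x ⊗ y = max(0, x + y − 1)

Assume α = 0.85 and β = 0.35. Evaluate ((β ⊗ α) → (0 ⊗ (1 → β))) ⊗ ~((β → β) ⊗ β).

0.45

β ⊗ α = max(0, 0.35 + 0.85 − 1) = max(0, 0.20) = 0.20
1 → β = min(1, 1 − 1.00 + 0.35) = min(1, 0.35) = 0.35
0 ⊗ (1 → β) = max(0, 0.00 + 0.35 − 1) = max(0, -0.65) = 0.00
(β ⊗ α) → (0 ⊗ (1 → β)) = min(1, 1 − 0.20 + 0.00) = min(1, 0.80) = 0.80
β → β = min(1, 1 − 0.35 + 0.35) = min(1, 1.00) = 1.00
(β → β) ⊗ β = max(0, 1.00 + 0.35 − 1) = max(0, 0.35) = 0.35
~((β → β) ⊗ β) = 1 − 0.35 = 0.65
((β ⊗ α) → (0 ⊗ (1 → β))) ⊗ ~((β → β) ⊗ β) = max(0, 0.80 + 0.65 − 1) = max(0, 0.45) = 0.45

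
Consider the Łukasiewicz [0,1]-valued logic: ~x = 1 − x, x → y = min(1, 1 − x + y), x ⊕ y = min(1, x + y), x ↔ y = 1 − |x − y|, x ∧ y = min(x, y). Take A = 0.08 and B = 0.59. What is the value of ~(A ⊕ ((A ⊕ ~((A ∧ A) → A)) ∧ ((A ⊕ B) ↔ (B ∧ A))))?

A ∧ A = min(0.08, 0.08) = 0.08
(A ∧ A) → A = min(1, 1 − 0.08 + 0.08) = min(1, 1.00) = 1.00
~((A ∧ A) → A) = 1 − 1.00 = 0.00
A ⊕ ~((A ∧ A) → A) = min(1, 0.08 + 0.00) = min(1, 0.08) = 0.08
A ⊕ B = min(1, 0.08 + 0.59) = min(1, 0.67) = 0.67
B ∧ A = min(0.59, 0.08) = 0.08
(A ⊕ B) ↔ (B ∧ A) = 1 − |0.67 − 0.08| = 1 − 0.59 = 0.41
(A ⊕ ~((A ∧ A) → A)) ∧ ((A ⊕ B) ↔ (B ∧ A)) = min(0.08, 0.41) = 0.08
A ⊕ ((A ⊕ ~((A ∧ A) → A)) ∧ ((A ⊕ B) ↔ (B ∧ A))) = min(1, 0.08 + 0.08) = min(1, 0.16) = 0.16
~(A ⊕ ((A ⊕ ~((A ∧ A) → A)) ∧ ((A ⊕ B) ↔ (B ∧ A)))) = 1 − 0.16 = 0.84

0.84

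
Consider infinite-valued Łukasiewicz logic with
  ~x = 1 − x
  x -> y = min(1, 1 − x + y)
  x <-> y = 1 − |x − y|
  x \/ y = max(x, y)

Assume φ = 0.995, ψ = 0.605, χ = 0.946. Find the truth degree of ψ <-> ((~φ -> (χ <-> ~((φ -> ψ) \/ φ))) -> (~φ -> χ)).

0.605

~φ = 1 − 0.995 = 0.005
φ -> ψ = min(1, 1 − 0.995 + 0.605) = min(1, 0.610) = 0.610
(φ -> ψ) \/ φ = max(0.610, 0.995) = 0.995
~((φ -> ψ) \/ φ) = 1 − 0.995 = 0.005
χ <-> ~((φ -> ψ) \/ φ) = 1 − |0.946 − 0.005| = 1 − 0.941 = 0.059
~φ -> (χ <-> ~((φ -> ψ) \/ φ)) = min(1, 1 − 0.005 + 0.059) = min(1, 1.054) = 1.000
~φ -> χ = min(1, 1 − 0.005 + 0.946) = min(1, 1.941) = 1.000
(~φ -> (χ <-> ~((φ -> ψ) \/ φ))) -> (~φ -> χ) = min(1, 1 − 1.000 + 1.000) = min(1, 1.000) = 1.000
ψ <-> ((~φ -> (χ <-> ~((φ -> ψ) \/ φ))) -> (~φ -> χ)) = 1 − |0.605 − 1.000| = 1 − 0.395 = 0.605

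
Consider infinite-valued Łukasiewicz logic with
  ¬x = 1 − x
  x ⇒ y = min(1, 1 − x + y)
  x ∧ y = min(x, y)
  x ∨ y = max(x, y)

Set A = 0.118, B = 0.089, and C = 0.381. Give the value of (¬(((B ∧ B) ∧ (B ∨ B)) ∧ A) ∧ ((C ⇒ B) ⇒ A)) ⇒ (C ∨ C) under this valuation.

B ∧ B = min(0.089, 0.089) = 0.089
B ∨ B = max(0.089, 0.089) = 0.089
(B ∧ B) ∧ (B ∨ B) = min(0.089, 0.089) = 0.089
((B ∧ B) ∧ (B ∨ B)) ∧ A = min(0.089, 0.118) = 0.089
¬(((B ∧ B) ∧ (B ∨ B)) ∧ A) = 1 − 0.089 = 0.911
C ⇒ B = min(1, 1 − 0.381 + 0.089) = min(1, 0.708) = 0.708
(C ⇒ B) ⇒ A = min(1, 1 − 0.708 + 0.118) = min(1, 0.410) = 0.410
¬(((B ∧ B) ∧ (B ∨ B)) ∧ A) ∧ ((C ⇒ B) ⇒ A) = min(0.911, 0.410) = 0.410
C ∨ C = max(0.381, 0.381) = 0.381
(¬(((B ∧ B) ∧ (B ∨ B)) ∧ A) ∧ ((C ⇒ B) ⇒ A)) ⇒ (C ∨ C) = min(1, 1 − 0.410 + 0.381) = min(1, 0.971) = 0.971

0.971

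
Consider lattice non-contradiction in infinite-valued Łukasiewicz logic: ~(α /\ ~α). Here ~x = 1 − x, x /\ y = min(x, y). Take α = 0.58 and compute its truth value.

0.58

~α = 1 − 0.58 = 0.42
α /\ ~α = min(0.58, 0.42) = 0.42
~(α /\ ~α) = 1 − 0.42 = 0.58
(The value 0.58 < 1 shows this instance is not satisfied; not a Ł∞-tautology — its value is 1 − min(a, 1−a).)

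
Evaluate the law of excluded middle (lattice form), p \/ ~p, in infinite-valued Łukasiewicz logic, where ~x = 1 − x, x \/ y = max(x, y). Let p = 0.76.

0.76

~p = 1 − 0.76 = 0.24
p \/ ~p = max(0.76, 0.24) = 0.76
(The value 0.76 < 1 shows this instance is not satisfied; not a Ł∞-tautology — its value is max(a, 1−a).)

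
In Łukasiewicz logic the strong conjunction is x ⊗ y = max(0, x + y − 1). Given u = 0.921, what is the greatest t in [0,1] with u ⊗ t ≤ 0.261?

0.340

The residuum of the Łukasiewicz t-norm gives the supremum: min(1, 1 − 0.921 + 0.261).
1 − 0.921 + 0.261 = 0.340, so t = min(1, 0.340) = 0.340.
Check: 0.921 ⊗ 0.340 = max(0, 0.261) = 0.261 ≤ 0.261.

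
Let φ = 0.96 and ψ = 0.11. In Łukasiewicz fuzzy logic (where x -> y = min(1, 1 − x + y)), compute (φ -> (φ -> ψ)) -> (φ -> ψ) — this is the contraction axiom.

φ -> ψ = min(1, 1 − 0.96 + 0.11) = min(1, 0.15) = 0.15
φ -> (φ -> ψ) = min(1, 1 − 0.96 + 0.15) = min(1, 0.19) = 0.19
(φ -> (φ -> ψ)) -> (φ -> ψ) = min(1, 1 − 0.19 + 0.15) = min(1, 0.96) = 0.96
(The value 0.96 < 1 shows this instance is not satisfied; fails in Ł∞ (the t-norm is not idempotent).)

0.96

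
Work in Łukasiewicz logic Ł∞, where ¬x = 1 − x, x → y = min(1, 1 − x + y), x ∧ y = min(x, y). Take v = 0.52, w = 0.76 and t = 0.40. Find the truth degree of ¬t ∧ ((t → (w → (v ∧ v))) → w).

¬t = 1 − 0.40 = 0.60
v ∧ v = min(0.52, 0.52) = 0.52
w → (v ∧ v) = min(1, 1 − 0.76 + 0.52) = min(1, 0.76) = 0.76
t → (w → (v ∧ v)) = min(1, 1 − 0.40 + 0.76) = min(1, 1.36) = 1.00
(t → (w → (v ∧ v))) → w = min(1, 1 − 1.00 + 0.76) = min(1, 0.76) = 0.76
¬t ∧ ((t → (w → (v ∧ v))) → w) = min(0.60, 0.76) = 0.60

0.60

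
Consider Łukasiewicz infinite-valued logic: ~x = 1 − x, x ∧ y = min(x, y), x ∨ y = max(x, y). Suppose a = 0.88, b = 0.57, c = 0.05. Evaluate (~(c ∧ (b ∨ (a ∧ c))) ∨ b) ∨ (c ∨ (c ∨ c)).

a ∧ c = min(0.88, 0.05) = 0.05
b ∨ (a ∧ c) = max(0.57, 0.05) = 0.57
c ∧ (b ∨ (a ∧ c)) = min(0.05, 0.57) = 0.05
~(c ∧ (b ∨ (a ∧ c))) = 1 − 0.05 = 0.95
~(c ∧ (b ∨ (a ∧ c))) ∨ b = max(0.95, 0.57) = 0.95
c ∨ c = max(0.05, 0.05) = 0.05
c ∨ (c ∨ c) = max(0.05, 0.05) = 0.05
(~(c ∧ (b ∨ (a ∧ c))) ∨ b) ∨ (c ∨ (c ∨ c)) = max(0.95, 0.05) = 0.95

0.95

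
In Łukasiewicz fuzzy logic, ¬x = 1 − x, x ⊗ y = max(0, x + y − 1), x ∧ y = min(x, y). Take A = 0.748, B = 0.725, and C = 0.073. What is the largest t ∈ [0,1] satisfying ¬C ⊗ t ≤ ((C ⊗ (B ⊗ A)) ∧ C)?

¬C = 1 − 0.073 = 0.927
So the left factor is ¬C = 0.927.
B ⊗ A = max(0, 0.725 + 0.748 − 1) = max(0, 0.473) = 0.473
C ⊗ (B ⊗ A) = max(0, 0.073 + 0.473 − 1) = max(0, -0.454) = 0.000
(C ⊗ (B ⊗ A)) ∧ C = min(0.000, 0.073) = 0.000
So the right-hand bound is (C ⊗ (B ⊗ A)) ∧ C = 0.000.
The residuum of the Łukasiewicz t-norm gives the supremum: min(1, 1 − 0.927 + 0.000).
1 − 0.927 + 0.000 = 0.073, so t = min(1, 0.073) = 0.073.
Check: 0.927 ⊗ 0.073 = max(0, 0.000) = 0.000 ≤ 0.000.

0.073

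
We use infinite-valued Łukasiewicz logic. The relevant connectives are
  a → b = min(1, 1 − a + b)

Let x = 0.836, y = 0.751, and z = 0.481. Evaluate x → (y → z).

y → z = min(1, 1 − 0.751 + 0.481) = min(1, 0.730) = 0.730
x → (y → z) = min(1, 1 − 0.836 + 0.730) = min(1, 0.894) = 0.894

0.894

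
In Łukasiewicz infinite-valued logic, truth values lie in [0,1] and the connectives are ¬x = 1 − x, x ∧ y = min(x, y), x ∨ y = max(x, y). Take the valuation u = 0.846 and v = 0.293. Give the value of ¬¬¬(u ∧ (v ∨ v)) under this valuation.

0.707

v ∨ v = max(0.293, 0.293) = 0.293
u ∧ (v ∨ v) = min(0.846, 0.293) = 0.293
¬(u ∧ (v ∨ v)) = 1 − 0.293 = 0.707
¬¬(u ∧ (v ∨ v)) = 1 − 0.707 = 0.293
¬¬¬(u ∧ (v ∨ v)) = 1 − 0.293 = 0.707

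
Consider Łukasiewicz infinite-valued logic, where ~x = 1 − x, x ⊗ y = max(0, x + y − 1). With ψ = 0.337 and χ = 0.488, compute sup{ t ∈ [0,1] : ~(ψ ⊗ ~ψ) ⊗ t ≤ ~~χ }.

~ψ = 1 − 0.337 = 0.663
ψ ⊗ ~ψ = max(0, 0.337 + 0.663 − 1) = max(0, 0.000) = 0.000
~(ψ ⊗ ~ψ) = 1 − 0.000 = 1.000
So the left factor is ~(ψ ⊗ ~ψ) = 1.000.
~χ = 1 − 0.488 = 0.512
~~χ = 1 − 0.512 = 0.488
So the right-hand bound is ~~χ = 0.488.
The residuum of the Łukasiewicz t-norm gives the supremum: min(1, 1 − 1.000 + 0.488).
1 − 1.000 + 0.488 = 0.488, so t = min(1, 0.488) = 0.488.
Check: 1.000 ⊗ 0.488 = max(0, 0.488) = 0.488 ≤ 0.488.

0.488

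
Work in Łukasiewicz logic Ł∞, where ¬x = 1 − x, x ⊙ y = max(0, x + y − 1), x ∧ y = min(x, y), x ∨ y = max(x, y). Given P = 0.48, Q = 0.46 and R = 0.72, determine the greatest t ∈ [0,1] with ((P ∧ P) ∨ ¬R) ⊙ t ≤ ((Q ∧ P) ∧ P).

0.98

P ∧ P = min(0.48, 0.48) = 0.48
¬R = 1 − 0.72 = 0.28
(P ∧ P) ∨ ¬R = max(0.48, 0.28) = 0.48
So the left factor is (P ∧ P) ∨ ¬R = 0.48.
Q ∧ P = min(0.46, 0.48) = 0.46
(Q ∧ P) ∧ P = min(0.46, 0.48) = 0.46
So the right-hand bound is (Q ∧ P) ∧ P = 0.46.
The residuum of the Łukasiewicz t-norm gives the supremum: min(1, 1 − 0.48 + 0.46).
1 − 0.48 + 0.46 = 0.98, so t = min(1, 0.98) = 0.98.
Check: 0.48 ⊙ 0.98 = max(0, 0.46) = 0.46 ≤ 0.46.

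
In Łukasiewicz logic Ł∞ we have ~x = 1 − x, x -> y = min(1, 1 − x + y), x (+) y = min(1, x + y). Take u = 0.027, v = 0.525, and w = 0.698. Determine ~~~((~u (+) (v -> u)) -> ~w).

0.698

~u = 1 − 0.027 = 0.973
v -> u = min(1, 1 − 0.525 + 0.027) = min(1, 0.502) = 0.502
~u (+) (v -> u) = min(1, 0.973 + 0.502) = min(1, 1.475) = 1.000
~w = 1 − 0.698 = 0.302
(~u (+) (v -> u)) -> ~w = min(1, 1 − 1.000 + 0.302) = min(1, 0.302) = 0.302
~((~u (+) (v -> u)) -> ~w) = 1 − 0.302 = 0.698
~~((~u (+) (v -> u)) -> ~w) = 1 − 0.698 = 0.302
~~~((~u (+) (v -> u)) -> ~w) = 1 − 0.302 = 0.698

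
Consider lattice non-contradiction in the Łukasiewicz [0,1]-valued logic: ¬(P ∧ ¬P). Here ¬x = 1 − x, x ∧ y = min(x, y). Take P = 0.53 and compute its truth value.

¬P = 1 − 0.53 = 0.47
P ∧ ¬P = min(0.53, 0.47) = 0.47
¬(P ∧ ¬P) = 1 − 0.47 = 0.53
(The value 0.53 < 1 shows this instance is not satisfied; not a Ł∞-tautology — its value is 1 − min(a, 1−a).)

0.53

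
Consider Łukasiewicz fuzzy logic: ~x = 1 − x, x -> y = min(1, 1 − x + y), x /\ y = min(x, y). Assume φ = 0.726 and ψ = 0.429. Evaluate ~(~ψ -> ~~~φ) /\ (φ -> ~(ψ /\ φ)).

0.297

~ψ = 1 − 0.429 = 0.571
~φ = 1 − 0.726 = 0.274
~~φ = 1 − 0.274 = 0.726
~~~φ = 1 − 0.726 = 0.274
~ψ -> ~~~φ = min(1, 1 − 0.571 + 0.274) = min(1, 0.703) = 0.703
~(~ψ -> ~~~φ) = 1 − 0.703 = 0.297
ψ /\ φ = min(0.429, 0.726) = 0.429
~(ψ /\ φ) = 1 − 0.429 = 0.571
φ -> ~(ψ /\ φ) = min(1, 1 − 0.726 + 0.571) = min(1, 0.845) = 0.845
~(~ψ -> ~~~φ) /\ (φ -> ~(ψ /\ φ)) = min(0.297, 0.845) = 0.297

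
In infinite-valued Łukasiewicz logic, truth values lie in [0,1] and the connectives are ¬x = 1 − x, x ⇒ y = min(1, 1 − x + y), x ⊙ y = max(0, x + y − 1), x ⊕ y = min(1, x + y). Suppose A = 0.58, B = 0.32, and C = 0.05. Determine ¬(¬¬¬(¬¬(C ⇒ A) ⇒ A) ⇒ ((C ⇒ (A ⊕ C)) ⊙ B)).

0.10

C ⇒ A = min(1, 1 − 0.05 + 0.58) = min(1, 1.53) = 1.00
¬(C ⇒ A) = 1 − 1.00 = 0.00
¬¬(C ⇒ A) = 1 − 0.00 = 1.00
¬¬(C ⇒ A) ⇒ A = min(1, 1 − 1.00 + 0.58) = min(1, 0.58) = 0.58
¬(¬¬(C ⇒ A) ⇒ A) = 1 − 0.58 = 0.42
¬¬(¬¬(C ⇒ A) ⇒ A) = 1 − 0.42 = 0.58
¬¬¬(¬¬(C ⇒ A) ⇒ A) = 1 − 0.58 = 0.42
A ⊕ C = min(1, 0.58 + 0.05) = min(1, 0.63) = 0.63
C ⇒ (A ⊕ C) = min(1, 1 − 0.05 + 0.63) = min(1, 1.58) = 1.00
(C ⇒ (A ⊕ C)) ⊙ B = max(0, 1.00 + 0.32 − 1) = max(0, 0.32) = 0.32
¬¬¬(¬¬(C ⇒ A) ⇒ A) ⇒ ((C ⇒ (A ⊕ C)) ⊙ B) = min(1, 1 − 0.42 + 0.32) = min(1, 0.90) = 0.90
¬(¬¬¬(¬¬(C ⇒ A) ⇒ A) ⇒ ((C ⇒ (A ⊕ C)) ⊙ B)) = 1 − 0.90 = 0.10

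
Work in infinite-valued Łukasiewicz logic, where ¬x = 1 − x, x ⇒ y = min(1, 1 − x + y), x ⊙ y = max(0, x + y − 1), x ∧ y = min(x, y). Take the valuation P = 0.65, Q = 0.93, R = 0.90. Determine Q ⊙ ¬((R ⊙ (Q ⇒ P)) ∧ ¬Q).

0.86

Q ⇒ P = min(1, 1 − 0.93 + 0.65) = min(1, 0.72) = 0.72
R ⊙ (Q ⇒ P) = max(0, 0.90 + 0.72 − 1) = max(0, 0.62) = 0.62
¬Q = 1 − 0.93 = 0.07
(R ⊙ (Q ⇒ P)) ∧ ¬Q = min(0.62, 0.07) = 0.07
¬((R ⊙ (Q ⇒ P)) ∧ ¬Q) = 1 − 0.07 = 0.93
Q ⊙ ¬((R ⊙ (Q ⇒ P)) ∧ ¬Q) = max(0, 0.93 + 0.93 − 1) = max(0, 0.86) = 0.86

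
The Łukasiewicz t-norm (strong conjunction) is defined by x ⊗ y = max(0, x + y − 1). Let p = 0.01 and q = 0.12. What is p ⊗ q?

0.00

p ⊗ q = max(0, 0.01 + 0.12 − 1) = max(0, -0.87) = 0.00
For comparison, the Gödel (minimum) t-norm min(x, y) would give 0.01.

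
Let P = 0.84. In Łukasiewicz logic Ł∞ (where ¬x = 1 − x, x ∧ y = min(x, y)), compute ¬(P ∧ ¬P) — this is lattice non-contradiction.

0.84

¬P = 1 − 0.84 = 0.16
P ∧ ¬P = min(0.84, 0.16) = 0.16
¬(P ∧ ¬P) = 1 − 0.16 = 0.84
(The value 0.84 < 1 shows this instance is not satisfied; not a Ł∞-tautology — its value is 1 − min(a, 1−a).)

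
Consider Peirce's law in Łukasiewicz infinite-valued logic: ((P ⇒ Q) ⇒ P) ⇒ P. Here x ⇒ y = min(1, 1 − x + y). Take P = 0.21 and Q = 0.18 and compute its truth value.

0.97

P ⇒ Q = min(1, 1 − 0.21 + 0.18) = min(1, 0.97) = 0.97
(P ⇒ Q) ⇒ P = min(1, 1 − 0.97 + 0.21) = min(1, 0.24) = 0.24
((P ⇒ Q) ⇒ P) ⇒ P = min(1, 1 − 0.24 + 0.21) = min(1, 0.97) = 0.97
(The value 0.97 < 1 shows this instance is not satisfied; not a Ł∞-tautology in general.)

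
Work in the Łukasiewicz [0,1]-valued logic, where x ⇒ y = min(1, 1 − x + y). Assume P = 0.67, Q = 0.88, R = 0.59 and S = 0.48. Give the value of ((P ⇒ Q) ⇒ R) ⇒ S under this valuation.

0.89

P ⇒ Q = min(1, 1 − 0.67 + 0.88) = min(1, 1.21) = 1.00
(P ⇒ Q) ⇒ R = min(1, 1 − 1.00 + 0.59) = min(1, 0.59) = 0.59
((P ⇒ Q) ⇒ R) ⇒ S = min(1, 1 − 0.59 + 0.48) = min(1, 0.89) = 0.89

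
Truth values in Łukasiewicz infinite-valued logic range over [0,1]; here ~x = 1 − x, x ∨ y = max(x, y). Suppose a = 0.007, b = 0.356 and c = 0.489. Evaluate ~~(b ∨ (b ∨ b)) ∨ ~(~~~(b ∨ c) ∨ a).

b ∨ b = max(0.356, 0.356) = 0.356
b ∨ (b ∨ b) = max(0.356, 0.356) = 0.356
~(b ∨ (b ∨ b)) = 1 − 0.356 = 0.644
~~(b ∨ (b ∨ b)) = 1 − 0.644 = 0.356
b ∨ c = max(0.356, 0.489) = 0.489
~(b ∨ c) = 1 − 0.489 = 0.511
~~(b ∨ c) = 1 − 0.511 = 0.489
~~~(b ∨ c) = 1 − 0.489 = 0.511
~~~(b ∨ c) ∨ a = max(0.511, 0.007) = 0.511
~(~~~(b ∨ c) ∨ a) = 1 − 0.511 = 0.489
~~(b ∨ (b ∨ b)) ∨ ~(~~~(b ∨ c) ∨ a) = max(0.356, 0.489) = 0.489

0.489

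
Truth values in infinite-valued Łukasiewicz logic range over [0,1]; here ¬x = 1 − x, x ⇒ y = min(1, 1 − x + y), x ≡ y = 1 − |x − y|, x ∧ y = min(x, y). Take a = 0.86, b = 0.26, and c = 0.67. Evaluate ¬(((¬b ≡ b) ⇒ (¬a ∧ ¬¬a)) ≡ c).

0.05

¬b = 1 − 0.26 = 0.74
¬b ≡ b = 1 − |0.74 − 0.26| = 1 − 0.48 = 0.52
¬a = 1 − 0.86 = 0.14
¬¬a = 1 − 0.14 = 0.86
¬a ∧ ¬¬a = min(0.14, 0.86) = 0.14
(¬b ≡ b) ⇒ (¬a ∧ ¬¬a) = min(1, 1 − 0.52 + 0.14) = min(1, 0.62) = 0.62
((¬b ≡ b) ⇒ (¬a ∧ ¬¬a)) ≡ c = 1 − |0.62 − 0.67| = 1 − 0.05 = 0.95
¬(((¬b ≡ b) ⇒ (¬a ∧ ¬¬a)) ≡ c) = 1 − 0.95 = 0.05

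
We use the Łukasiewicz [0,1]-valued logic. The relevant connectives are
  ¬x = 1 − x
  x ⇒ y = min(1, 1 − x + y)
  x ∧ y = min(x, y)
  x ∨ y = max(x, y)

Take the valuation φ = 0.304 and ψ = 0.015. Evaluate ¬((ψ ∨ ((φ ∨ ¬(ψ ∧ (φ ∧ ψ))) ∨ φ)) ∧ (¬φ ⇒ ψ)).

0.681

φ ∧ ψ = min(0.304, 0.015) = 0.015
ψ ∧ (φ ∧ ψ) = min(0.015, 0.015) = 0.015
¬(ψ ∧ (φ ∧ ψ)) = 1 − 0.015 = 0.985
φ ∨ ¬(ψ ∧ (φ ∧ ψ)) = max(0.304, 0.985) = 0.985
(φ ∨ ¬(ψ ∧ (φ ∧ ψ))) ∨ φ = max(0.985, 0.304) = 0.985
ψ ∨ ((φ ∨ ¬(ψ ∧ (φ ∧ ψ))) ∨ φ) = max(0.015, 0.985) = 0.985
¬φ = 1 − 0.304 = 0.696
¬φ ⇒ ψ = min(1, 1 − 0.696 + 0.015) = min(1, 0.319) = 0.319
(ψ ∨ ((φ ∨ ¬(ψ ∧ (φ ∧ ψ))) ∨ φ)) ∧ (¬φ ⇒ ψ) = min(0.985, 0.319) = 0.319
¬((ψ ∨ ((φ ∨ ¬(ψ ∧ (φ ∧ ψ))) ∨ φ)) ∧ (¬φ ⇒ ψ)) = 1 − 0.319 = 0.681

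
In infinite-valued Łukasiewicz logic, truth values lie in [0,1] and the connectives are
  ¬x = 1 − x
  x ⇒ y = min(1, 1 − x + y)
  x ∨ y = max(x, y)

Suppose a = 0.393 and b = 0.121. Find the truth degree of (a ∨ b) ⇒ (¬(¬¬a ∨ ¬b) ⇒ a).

1.000

a ∨ b = max(0.393, 0.121) = 0.393
¬a = 1 − 0.393 = 0.607
¬¬a = 1 − 0.607 = 0.393
¬b = 1 − 0.121 = 0.879
¬¬a ∨ ¬b = max(0.393, 0.879) = 0.879
¬(¬¬a ∨ ¬b) = 1 − 0.879 = 0.121
¬(¬¬a ∨ ¬b) ⇒ a = min(1, 1 − 0.121 + 0.393) = min(1, 1.272) = 1.000
(a ∨ b) ⇒ (¬(¬¬a ∨ ¬b) ⇒ a) = min(1, 1 − 0.393 + 1.000) = min(1, 1.607) = 1.000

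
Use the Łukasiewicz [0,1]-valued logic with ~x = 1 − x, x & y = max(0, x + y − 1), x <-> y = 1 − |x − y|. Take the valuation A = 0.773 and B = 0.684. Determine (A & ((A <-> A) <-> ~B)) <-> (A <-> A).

0.089

A <-> A = 1 − |0.773 − 0.773| = 1 − 0.000 = 1.000
~B = 1 − 0.684 = 0.316
(A <-> A) <-> ~B = 1 − |1.000 − 0.316| = 1 − 0.684 = 0.316
A & ((A <-> A) <-> ~B) = max(0, 0.773 + 0.316 − 1) = max(0, 0.089) = 0.089
(A & ((A <-> A) <-> ~B)) <-> (A <-> A) = 1 − |0.089 − 1.000| = 1 − 0.911 = 0.089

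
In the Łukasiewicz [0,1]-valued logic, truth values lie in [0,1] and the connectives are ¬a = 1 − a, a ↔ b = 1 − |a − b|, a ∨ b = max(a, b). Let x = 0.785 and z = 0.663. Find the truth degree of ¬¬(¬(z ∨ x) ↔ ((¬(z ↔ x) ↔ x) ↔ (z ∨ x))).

0.663

z ∨ x = max(0.663, 0.785) = 0.785
¬(z ∨ x) = 1 − 0.785 = 0.215
z ↔ x = 1 − |0.663 − 0.785| = 1 − 0.122 = 0.878
¬(z ↔ x) = 1 − 0.878 = 0.122
¬(z ↔ x) ↔ x = 1 − |0.122 − 0.785| = 1 − 0.663 = 0.337
(¬(z ↔ x) ↔ x) ↔ (z ∨ x) = 1 − |0.337 − 0.785| = 1 − 0.448 = 0.552
¬(z ∨ x) ↔ ((¬(z ↔ x) ↔ x) ↔ (z ∨ x)) = 1 − |0.215 − 0.552| = 1 − 0.337 = 0.663
¬(¬(z ∨ x) ↔ ((¬(z ↔ x) ↔ x) ↔ (z ∨ x))) = 1 − 0.663 = 0.337
¬¬(¬(z ∨ x) ↔ ((¬(z ↔ x) ↔ x) ↔ (z ∨ x))) = 1 − 0.337 = 0.663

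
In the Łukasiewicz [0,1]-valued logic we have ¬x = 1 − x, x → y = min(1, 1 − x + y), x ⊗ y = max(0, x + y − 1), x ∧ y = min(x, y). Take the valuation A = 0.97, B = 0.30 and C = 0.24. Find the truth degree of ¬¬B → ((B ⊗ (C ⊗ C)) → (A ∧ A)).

1.00

¬B = 1 − 0.30 = 0.70
¬¬B = 1 − 0.70 = 0.30
C ⊗ C = max(0, 0.24 + 0.24 − 1) = max(0, -0.52) = 0.00
B ⊗ (C ⊗ C) = max(0, 0.30 + 0.00 − 1) = max(0, -0.70) = 0.00
A ∧ A = min(0.97, 0.97) = 0.97
(B ⊗ (C ⊗ C)) → (A ∧ A) = min(1, 1 − 0.00 + 0.97) = min(1, 1.97) = 1.00
¬¬B → ((B ⊗ (C ⊗ C)) → (A ∧ A)) = min(1, 1 − 0.30 + 1.00) = min(1, 1.70) = 1.00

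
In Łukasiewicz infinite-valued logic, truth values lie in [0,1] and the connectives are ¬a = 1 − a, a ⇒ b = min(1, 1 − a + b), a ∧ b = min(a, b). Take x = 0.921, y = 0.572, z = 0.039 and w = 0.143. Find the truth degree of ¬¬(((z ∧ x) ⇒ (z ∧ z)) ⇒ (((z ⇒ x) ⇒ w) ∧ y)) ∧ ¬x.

0.079

z ∧ x = min(0.039, 0.921) = 0.039
z ∧ z = min(0.039, 0.039) = 0.039
(z ∧ x) ⇒ (z ∧ z) = min(1, 1 − 0.039 + 0.039) = min(1, 1.000) = 1.000
z ⇒ x = min(1, 1 − 0.039 + 0.921) = min(1, 1.882) = 1.000
(z ⇒ x) ⇒ w = min(1, 1 − 1.000 + 0.143) = min(1, 0.143) = 0.143
((z ⇒ x) ⇒ w) ∧ y = min(0.143, 0.572) = 0.143
((z ∧ x) ⇒ (z ∧ z)) ⇒ (((z ⇒ x) ⇒ w) ∧ y) = min(1, 1 − 1.000 + 0.143) = min(1, 0.143) = 0.143
¬(((z ∧ x) ⇒ (z ∧ z)) ⇒ (((z ⇒ x) ⇒ w) ∧ y)) = 1 − 0.143 = 0.857
¬¬(((z ∧ x) ⇒ (z ∧ z)) ⇒ (((z ⇒ x) ⇒ w) ∧ y)) = 1 − 0.857 = 0.143
¬x = 1 − 0.921 = 0.079
¬¬(((z ∧ x) ⇒ (z ∧ z)) ⇒ (((z ⇒ x) ⇒ w) ∧ y)) ∧ ¬x = min(0.143, 0.079) = 0.079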